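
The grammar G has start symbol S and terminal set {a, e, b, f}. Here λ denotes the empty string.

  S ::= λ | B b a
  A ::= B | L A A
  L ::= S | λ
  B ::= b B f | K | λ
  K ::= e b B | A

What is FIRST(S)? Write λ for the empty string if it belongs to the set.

FIRST(S): from S::=λ we get {λ}; from S::=B b a we get {b, e}. So FIRST(S) = {λ, b, e}.
FIRST(L): from L::=S we get {λ, b, e}; from L::=λ we get {λ}. So FIRST(L) = {λ, b, e}.
FIRST(A): from A::=B we get {λ, b, e}; from A::=L A A we get {λ, b, e}. So FIRST(A) = {λ, b, e}.
FIRST(K): from K::=e b B we get {e}; from K::=A we get {λ, b, e}. So FIRST(K) = {λ, b, e}.
FIRST(B): from B::=b B f we get {b}; from B::=K we get {λ, b, e}; from B::=λ we get {λ}. So FIRST(B) = {λ, b, e}.

{λ, b, e}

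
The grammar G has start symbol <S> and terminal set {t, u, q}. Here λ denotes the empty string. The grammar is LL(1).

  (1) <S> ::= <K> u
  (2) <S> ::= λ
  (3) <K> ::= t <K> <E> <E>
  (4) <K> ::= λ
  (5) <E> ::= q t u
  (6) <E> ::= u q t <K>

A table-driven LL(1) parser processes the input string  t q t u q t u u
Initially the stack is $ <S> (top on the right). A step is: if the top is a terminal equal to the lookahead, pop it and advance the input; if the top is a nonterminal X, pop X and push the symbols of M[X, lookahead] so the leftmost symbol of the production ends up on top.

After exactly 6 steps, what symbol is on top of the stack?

t

     Stack              Input              Action
  1  $ <S>              t q t u q t u u $  expand <S> ::= <K> u
  2  $ u <K>            t q t u q t u u $  expand <K> ::= t <K> <E> <E>
  3  $ u <E> <E> <K> t  t q t u q t u u $  match t
  4  $ u <E> <E> <K>    q t u q t u u $    expand <K> ::= λ
  5  $ u <E> <E>        q t u q t u u $    expand <E> ::= q t u
  6  $ u <E> u t q      q t u q t u u $    match q
Stack after step 6: $ u <E> u t (top = t).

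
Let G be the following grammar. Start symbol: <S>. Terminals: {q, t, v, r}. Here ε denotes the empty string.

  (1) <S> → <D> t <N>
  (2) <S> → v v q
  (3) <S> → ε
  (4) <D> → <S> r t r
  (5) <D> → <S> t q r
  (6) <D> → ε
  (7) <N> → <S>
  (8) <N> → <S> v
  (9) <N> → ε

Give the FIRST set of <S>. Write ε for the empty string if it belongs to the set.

{ε, r, t, v}

FIRST(<S>) = {ε, r, t, v}  (via <D> t <N>)
FIRST(<D>) = {ε, r, t, v}  (via <S> r t r, <S> t q r)
FIRST(<N>) = {ε, r, t, v}  (via <S>, <S> v)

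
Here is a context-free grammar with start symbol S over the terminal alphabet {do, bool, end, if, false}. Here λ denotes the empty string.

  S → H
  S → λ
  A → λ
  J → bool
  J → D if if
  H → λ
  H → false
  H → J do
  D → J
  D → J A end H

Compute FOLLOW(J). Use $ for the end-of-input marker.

{do, end, if}

FIRST(A) = {λ}
FIRST(S) = {λ, bool, false}  (via H)
FIRST(J) = {bool}  (via D if if)
FIRST(H) = {λ, bool, false}  (via J do)
FIRST(D) = {bool}  (via J, J A end H)
FOLLOW(S) includes $ since S is the start symbol.
FOLLOW(S): S appears on no right-hand side. Thus FOLLOW(S) = {$}.
FOLLOW(A): in D→J A end H, A is followed by end H with FIRST {end}. Thus FOLLOW(A) = {end}.
FOLLOW(D): in J→D if if, D is followed by if if with FIRST {if}. Thus FOLLOW(D) = {if}.
FOLLOW(J): in H→J do, J is followed by do with FIRST {do}; in D→J, the suffix after J is empty, so FOLLOW(J) ⊇ FOLLOW(D) = {if}; in D→J A end H, J is followed by A end H with FIRST {end}. Thus FOLLOW(J) = {do, end, if}.
FOLLOW(H): in S→H, the suffix after H is empty, so FOLLOW(H) ⊇ FOLLOW(S) = {$}; in D→J A end H, the suffix after H is empty, so FOLLOW(H) ⊇ FOLLOW(D) = {if}. Thus FOLLOW(H) = {$, if}.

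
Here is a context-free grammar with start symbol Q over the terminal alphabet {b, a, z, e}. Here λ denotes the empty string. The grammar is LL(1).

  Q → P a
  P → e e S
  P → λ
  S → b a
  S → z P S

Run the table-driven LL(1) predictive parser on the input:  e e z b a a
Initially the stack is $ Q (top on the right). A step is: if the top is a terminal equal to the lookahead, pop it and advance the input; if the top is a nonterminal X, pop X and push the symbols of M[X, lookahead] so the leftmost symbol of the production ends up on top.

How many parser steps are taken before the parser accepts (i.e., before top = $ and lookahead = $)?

11

      Stack      Input          Action
   1  $ Q        e e z b a a $  expand Q → P a
   2  $ a P      e e z b a a $  expand P → e e S
   3  $ a S e e  e e z b a a $  match e
   4  $ a S e    e z b a a $    match e
   5  $ a S      z b a a $      expand S → z P S
   6  $ a S P z  z b a a $      match z
   7  $ a S P    b a a $        expand P → λ
   8  $ a S      b a a $        expand S → b a
   9  $ a a b    b a a $        match b
  10  $ a a      a a $          match a
  11  $ a        a $            match a
Accept reached after 11 steps.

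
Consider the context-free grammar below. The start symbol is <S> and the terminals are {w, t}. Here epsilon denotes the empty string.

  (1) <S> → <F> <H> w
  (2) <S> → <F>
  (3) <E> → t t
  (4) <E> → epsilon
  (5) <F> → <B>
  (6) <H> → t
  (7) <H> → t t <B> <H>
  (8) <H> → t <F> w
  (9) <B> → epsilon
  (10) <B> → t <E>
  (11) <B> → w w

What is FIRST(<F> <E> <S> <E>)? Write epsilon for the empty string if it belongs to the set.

FIRST(<E>): from <E>→t t we get {t}; from <E>→epsilon we get {epsilon}. So FIRST(<E>) = {epsilon, t}.
FIRST(<H>): from <H>→t we get {t}; from <H>→t t <B> <H> we get {t}; from <H>→t <F> w we get {t}. So FIRST(<H>) = {t}.
FIRST(<B>): from <B>→epsilon we get {epsilon}; from <B>→t <E> we get {t}; from <B>→w w we get {w}. So FIRST(<B>) = {epsilon, t, w}.
FIRST(<F>): from <F>→<B> we get {epsilon, t, w}. So FIRST(<F>) = {epsilon, t, w}.
FIRST(<S>): from <S>→<F> <H> w we get {t, w}; from <S>→<F> we get {epsilon, t, w}. So FIRST(<S>) = {epsilon, t, w}.
FIRST(<F> <E> <S> <E>): take FIRST of each symbol in turn, carrying on past any symbol whose FIRST contains epsilon; result {epsilon, t, w}.

{epsilon, t, w}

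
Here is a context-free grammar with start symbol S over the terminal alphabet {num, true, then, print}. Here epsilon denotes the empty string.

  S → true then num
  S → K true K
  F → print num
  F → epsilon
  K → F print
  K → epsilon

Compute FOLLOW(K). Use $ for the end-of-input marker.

{$, true}

FIRST(F): from F→print num we get {print}; from F→epsilon we get {epsilon}. So FIRST(F) = {epsilon, print}.
FIRST(K): from K→F print we get {print}; from K→epsilon we get {epsilon}. So FIRST(K) = {epsilon, print}.
FIRST(S): from S→true then num we get {true}; from S→K true K we get {print, true}. So FIRST(S) = {print, true}.
FOLLOW(S) includes $ since S is the start symbol.
FOLLOW(S): S appears on no right-hand side. Thus FOLLOW(S) = {$}.
FOLLOW(F): in K→F print, F is followed by print with FIRST {print}. Thus FOLLOW(F) = {print}.
FOLLOW(K): in S→K true K (occurrence 1), K is followed by true K with FIRST {true}; in S→K true K (occurrence 2), the suffix after K is empty, so FOLLOW(K) ⊇ FOLLOW(S) = {$}. Thus FOLLOW(K) = {$, true}.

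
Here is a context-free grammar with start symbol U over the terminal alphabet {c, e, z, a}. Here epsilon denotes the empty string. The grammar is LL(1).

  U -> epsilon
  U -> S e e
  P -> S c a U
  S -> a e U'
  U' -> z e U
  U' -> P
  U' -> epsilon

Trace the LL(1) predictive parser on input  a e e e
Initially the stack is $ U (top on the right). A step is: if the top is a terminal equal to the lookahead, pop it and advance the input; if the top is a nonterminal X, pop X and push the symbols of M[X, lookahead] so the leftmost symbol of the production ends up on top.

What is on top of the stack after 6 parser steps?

e

step 1: stack=$ U  input=a e e e $  — expand U -> S e e
step 2: stack=$ e e S  input=a e e e $  — expand S -> a e U'
step 3: stack=$ e e U' e a  input=a e e e $  — match a
step 4: stack=$ e e U' e  input=e e e $  — match e
step 5: stack=$ e e U'  input=e e $  — expand U' -> epsilon
step 6: stack=$ e e  input=e e $  — match e
Stack after step 6: $ e (top = e).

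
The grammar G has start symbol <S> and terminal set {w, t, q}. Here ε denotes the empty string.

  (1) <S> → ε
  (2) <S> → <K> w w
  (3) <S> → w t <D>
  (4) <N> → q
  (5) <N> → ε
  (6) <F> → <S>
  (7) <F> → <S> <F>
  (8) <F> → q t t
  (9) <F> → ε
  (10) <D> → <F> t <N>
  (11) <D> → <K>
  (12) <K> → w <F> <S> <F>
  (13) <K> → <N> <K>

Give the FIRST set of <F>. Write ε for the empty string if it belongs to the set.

{ε, q, w}

FIRST(<N>): from <N>→q we get {q}; from <N>→ε we get {ε}. So FIRST(<N>) = {ε, q}.
FIRST(<K>): from <K>→w <F> <S> <F> we get {w}; from <K>→<N> <K> we get {q, w}. So FIRST(<K>) = {q, w}.
FIRST(<S>): from <S>→ε we get {ε}; from <S>→<K> w w we get {q, w}; from <S>→w t <D> we get {w}. So FIRST(<S>) = {ε, q, w}.
FIRST(<F>): from <F>→<S> we get {ε, q, w}; from <F>→<S> <F> we get {ε, q, w}; from <F>→q t t we get {q}; from <F>→ε we get {ε}. So FIRST(<F>) = {ε, q, w}.
FIRST(<D>): from <D>→<F> t <N> we get {q, t, w}; from <D>→<K> we get {q, w}. So FIRST(<D>) = {q, t, w}.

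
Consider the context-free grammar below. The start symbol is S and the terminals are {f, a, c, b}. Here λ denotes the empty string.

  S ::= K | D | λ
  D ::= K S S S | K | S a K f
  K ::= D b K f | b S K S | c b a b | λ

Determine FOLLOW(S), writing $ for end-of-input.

FIRST(S): from S::=K we get {λ, a, b, c}; from S::=D we get {λ, a, b, c}; from S::=λ we get {λ}. So FIRST(S) = {λ, a, b, c}.
FIRST(D): from D::=K S S S we get {λ, a, b, c}; from D::=K we get {λ, a, b, c}; from D::=S a K f we get {a, b, c}. So FIRST(D) = {λ, a, b, c}.
FIRST(K): from K::=D b K f we get {a, b, c}; from K::=b S K S we get {b}; from K::=c b a b we get {c}; from K::=λ we get {λ}. So FIRST(K) = {λ, a, b, c}.
FOLLOW(S) includes $ since S is the start symbol.
FOLLOW(S): in D::=K S S S (occurrence 1), S is followed by S S with FIRST {λ, a, b, c}; in D::=K S S S (occurrence 1), the suffix after S is nullable, so FOLLOW(S) ⊇ FOLLOW(D) = {$, a, b, c, f}; in D::=K S S S (occurrence 2), S is followed by S with FIRST {λ, a, b, c}; in D::=K S S S (occurrence 2), the suffix after S is nullable, so FOLLOW(S) ⊇ FOLLOW(D) = {$, a, b, c, f}; in D::=K S S S (occurrence 3), the suffix after S is empty, so FOLLOW(S) ⊇ FOLLOW(D) = {$, a, b, c, f}; in D::=S a K f, S is followed by a K f with FIRST {a}; in K::=b S K S (occurrence 1), S is followed by K S with FIRST {λ, a, b, c}; in K::=b S K S (occurrence 1), the suffix after S is nullable, so FOLLOW(S) ⊇ FOLLOW(K) = {$, a, b, c, f}; in K::=b S K S (occurrence 2), the suffix after S is empty, so FOLLOW(S) ⊇ FOLLOW(K) = {$, a, b, c, f}. Thus FOLLOW(S) = {$, a, b, c, f}.
FOLLOW(D): in S::=D, the suffix after D is empty, so FOLLOW(D) ⊇ FOLLOW(S) = {$, a, b, c, f}; in K::=D b K f, D is followed by b K f with FIRST {b}. Thus FOLLOW(D) = {$, a, b, c, f}.
FOLLOW(K): in S::=K, the suffix after K is empty, so FOLLOW(K) ⊇ FOLLOW(S) = {$, a, b, c, f}; in D::=K S S S, K is followed by S S S with FIRST {λ, a, b, c}; in D::=K S S S, the suffix after K is nullable, so FOLLOW(K) ⊇ FOLLOW(D) = {$, a, b, c, f}; in D::=K, the suffix after K is empty, so FOLLOW(K) ⊇ FOLLOW(D) = {$, a, b, c, f}; in D::=S a K f, K is followed by f with FIRST {f}; in K::=D b K f, K is followed by f with FIRST {f}; in K::=b S K S, K is followed by S with FIRST {λ, a, b, c}; in K::=b S K S, the suffix after K is nullable (adds nothing new). Thus FOLLOW(K) = {$, a, b, c, f}.

{$, a, b, c, f}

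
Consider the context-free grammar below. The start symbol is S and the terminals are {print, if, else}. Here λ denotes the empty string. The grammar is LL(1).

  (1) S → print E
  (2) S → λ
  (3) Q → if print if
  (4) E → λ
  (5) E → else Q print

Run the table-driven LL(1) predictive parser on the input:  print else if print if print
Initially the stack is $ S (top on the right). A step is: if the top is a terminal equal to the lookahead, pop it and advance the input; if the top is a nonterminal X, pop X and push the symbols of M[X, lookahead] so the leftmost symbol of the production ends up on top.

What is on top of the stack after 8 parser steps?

     Stack                Input                           Action
  1  $ S                  print else if print if print $  expand S → print E
  2  $ E print            print else if print if print $  match print
  3  $ E                  else if print if print $        expand E → else Q print
  4  $ print Q else       else if print if print $        match else
  5  $ print Q            if print if print $             expand Q → if print if
  6  $ print if print if  if print if print $             match if
  7  $ print if print     print if print $                match print
  8  $ print if           if print $                      match if
Stack after step 8: $ print (top = print).

print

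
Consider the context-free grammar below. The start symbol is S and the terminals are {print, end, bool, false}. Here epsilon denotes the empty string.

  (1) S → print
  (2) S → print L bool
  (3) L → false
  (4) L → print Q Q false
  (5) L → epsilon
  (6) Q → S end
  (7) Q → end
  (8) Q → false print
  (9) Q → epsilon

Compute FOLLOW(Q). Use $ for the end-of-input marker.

FIRST(S): from S→print we get {print}; from S→print L bool we get {print}. So FIRST(S) = {print}.
FIRST(L): from L→false we get {false}; from L→print Q Q false we get {print}; from L→epsilon we get {epsilon}. So FIRST(L) = {epsilon, false, print}.
FIRST(Q): from Q→S end we get {print}; from Q→end we get {end}; from Q→false print we get {false}; from Q→epsilon we get {epsilon}. So FIRST(Q) = {epsilon, end, false, print}.
FOLLOW(S) includes $ since S is the start symbol.
FOLLOW(S): in Q→S end, S is followed by end with FIRST {end}. Thus FOLLOW(S) = {$, end}.
FOLLOW(L): in S→print L bool, L is followed by bool with FIRST {bool}. Thus FOLLOW(L) = {bool}.
FOLLOW(Q): in L→print Q Q false (occurrence 1), Q is followed by Q false with FIRST {end, false, print}; in L→print Q Q false (occurrence 2), Q is followed by false with FIRST {false}. Thus FOLLOW(Q) = {end, false, print}.

{end, false, print}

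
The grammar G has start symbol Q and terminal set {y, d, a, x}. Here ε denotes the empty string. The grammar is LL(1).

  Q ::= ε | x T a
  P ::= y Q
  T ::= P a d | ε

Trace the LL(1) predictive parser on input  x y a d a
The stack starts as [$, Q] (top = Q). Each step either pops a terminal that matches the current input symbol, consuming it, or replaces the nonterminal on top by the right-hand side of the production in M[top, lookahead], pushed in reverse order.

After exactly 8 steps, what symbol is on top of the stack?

     Stack        Input        Action
  1  $ Q          x y a d a $  expand Q ::= x T a
  2  $ a T x      x y a d a $  match x
  3  $ a T        y a d a $    expand T ::= P a d
  4  $ a d a P    y a d a $    expand P ::= y Q
  5  $ a d a Q y  y a d a $    match y
  6  $ a d a Q    a d a $      expand Q ::= ε
  7  $ a d a      a d a $      match a
  8  $ a d        d a $        match d
Stack after step 8: $ a (top = a).

a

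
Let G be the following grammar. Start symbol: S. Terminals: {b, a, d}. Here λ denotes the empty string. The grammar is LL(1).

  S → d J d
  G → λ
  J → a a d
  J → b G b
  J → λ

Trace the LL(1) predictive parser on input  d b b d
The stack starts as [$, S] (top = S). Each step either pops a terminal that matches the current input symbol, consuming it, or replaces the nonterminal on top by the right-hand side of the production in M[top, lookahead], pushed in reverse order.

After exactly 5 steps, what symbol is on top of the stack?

b

     Stack      Input      Action
  1  $ S        d b b d $  expand S → d J d
  2  $ d J d    d b b d $  match d
  3  $ d J      b b d $    expand J → b G b
  4  $ d b G b  b b d $    match b
  5  $ d b G    b d $      expand G → λ
Stack after step 5: $ d b (top = b).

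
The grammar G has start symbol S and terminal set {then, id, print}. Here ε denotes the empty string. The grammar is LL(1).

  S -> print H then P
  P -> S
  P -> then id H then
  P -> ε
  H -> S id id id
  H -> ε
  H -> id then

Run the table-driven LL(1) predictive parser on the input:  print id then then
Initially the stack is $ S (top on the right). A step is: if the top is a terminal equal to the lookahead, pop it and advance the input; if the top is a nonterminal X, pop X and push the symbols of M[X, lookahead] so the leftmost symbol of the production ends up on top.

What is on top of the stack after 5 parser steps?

then

     Stack             Input                 Action
  1  $ S               print id then then $  expand S -> print H then P
  2  $ P then H print  print id then then $  match print
  3  $ P then H        id then then $        expand H -> id then
  4  $ P then then id  id then then $        match id
  5  $ P then then     then then $           match then
Stack after step 5: $ P then (top = then).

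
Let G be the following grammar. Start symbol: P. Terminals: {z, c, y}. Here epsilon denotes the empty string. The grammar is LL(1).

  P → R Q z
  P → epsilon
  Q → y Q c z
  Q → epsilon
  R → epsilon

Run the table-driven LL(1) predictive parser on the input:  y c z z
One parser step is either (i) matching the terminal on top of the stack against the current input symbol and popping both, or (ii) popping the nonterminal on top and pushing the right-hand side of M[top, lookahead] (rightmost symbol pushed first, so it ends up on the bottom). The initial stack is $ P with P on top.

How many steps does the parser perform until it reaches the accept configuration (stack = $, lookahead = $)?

step 1: stack=$ P  input=y c z z $  — expand P → R Q z
step 2: stack=$ z Q R  input=y c z z $  — expand R → epsilon
step 3: stack=$ z Q  input=y c z z $  — expand Q → y Q c z
step 4: stack=$ z z c Q y  input=y c z z $  — match y
step 5: stack=$ z z c Q  input=c z z $  — expand Q → epsilon
step 6: stack=$ z z c  input=c z z $  — match c
step 7: stack=$ z z  input=z z $  — match z
step 8: stack=$ z  input=z $  — match z
Accept reached after 8 steps.

8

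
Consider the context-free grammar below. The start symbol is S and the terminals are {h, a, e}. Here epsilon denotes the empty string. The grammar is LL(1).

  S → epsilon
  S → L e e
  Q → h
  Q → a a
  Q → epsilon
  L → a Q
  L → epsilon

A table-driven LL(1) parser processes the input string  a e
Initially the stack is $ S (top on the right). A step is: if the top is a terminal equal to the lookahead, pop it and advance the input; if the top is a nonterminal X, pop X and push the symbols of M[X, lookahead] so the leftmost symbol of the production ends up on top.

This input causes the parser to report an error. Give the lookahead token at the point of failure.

$

     Stack      Input  Action
  1  $ S        a e $  expand S → L e e
  2  $ e e L    a e $  expand L → a Q
  3  $ e e Q a  a e $  match a
  4  $ e e Q    e $    expand Q → epsilon
  5  $ e e      e $    match e
  6  $ e        $      error: top is terminal e but lookahead is $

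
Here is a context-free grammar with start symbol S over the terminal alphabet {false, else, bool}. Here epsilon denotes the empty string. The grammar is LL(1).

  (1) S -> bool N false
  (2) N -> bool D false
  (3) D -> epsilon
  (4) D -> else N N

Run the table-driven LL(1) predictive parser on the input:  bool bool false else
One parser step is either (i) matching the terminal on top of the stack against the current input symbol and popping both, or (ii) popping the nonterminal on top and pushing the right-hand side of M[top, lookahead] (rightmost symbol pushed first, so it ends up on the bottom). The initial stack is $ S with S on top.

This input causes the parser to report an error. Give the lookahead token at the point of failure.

     Stack                 Input                   Action
  1  $ S                   bool bool false else $  expand S -> bool N false
  2  $ false N bool        bool bool false else $  match bool
  3  $ false N             bool false else $       expand N -> bool D false
  4  $ false false D bool  bool false else $       match bool
  5  $ false false D       false else $            expand D -> epsilon
  6  $ false false         false else $            match false
  7  $ false               else $                  error: top is terminal false but lookahead is else

else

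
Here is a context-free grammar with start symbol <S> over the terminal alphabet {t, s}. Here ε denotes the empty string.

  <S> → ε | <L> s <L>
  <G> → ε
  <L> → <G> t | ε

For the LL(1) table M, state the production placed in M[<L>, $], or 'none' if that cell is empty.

<L> → ε

FIRST(<G>): from <G>→ε we get {ε}. So FIRST(<G>) = {ε}.
FIRST(<L>): from <L>→<G> t we get {t}; from <L>→ε we get {ε}. So FIRST(<L>) = {ε, t}.
FIRST(<S>): from <S>→ε we get {ε}; from <S>→<L> s <L> we get {s, t}. So FIRST(<S>) = {ε, s, t}.
FOLLOW(<S>) includes $ since <S> is the start symbol.
FOLLOW(<S>): <S> appears on no right-hand side. Thus FOLLOW(<S>) = {$}.
FOLLOW(<L>): in <S>→<L> s <L> (occurrence 1), <L> is followed by s <L> with FIRST {s}; in <S>→<L> s <L> (occurrence 2), the suffix after <L> is empty, so FOLLOW(<L>) ⊇ FOLLOW(<S>) = {$}. Thus FOLLOW(<L>) = {$, s}.
For <L> → <G> t: FIRST(<G> t) = {t}, so it goes in M[<L>, t] for t ∈ {t}.
For <L> → ε: FIRST(ε) = {ε}, so it goes in M[<L>, t] for t ∈ {}; since ε ∈ FIRST, also for every t ∈ FOLLOW(<L>) = {$, s}.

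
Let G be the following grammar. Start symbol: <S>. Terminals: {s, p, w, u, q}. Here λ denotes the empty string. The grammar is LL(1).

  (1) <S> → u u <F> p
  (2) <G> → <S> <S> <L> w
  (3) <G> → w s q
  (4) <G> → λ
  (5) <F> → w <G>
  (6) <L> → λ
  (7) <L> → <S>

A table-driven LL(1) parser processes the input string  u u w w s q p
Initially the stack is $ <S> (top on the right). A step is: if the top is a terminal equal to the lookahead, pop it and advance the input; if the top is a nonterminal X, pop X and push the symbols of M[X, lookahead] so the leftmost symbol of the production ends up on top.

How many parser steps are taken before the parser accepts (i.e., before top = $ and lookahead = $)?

10

step 1: stack=$ <S>  input=u u w w s q p $  — expand <S> → u u <F> p
step 2: stack=$ p <F> u u  input=u u w w s q p $  — match u
step 3: stack=$ p <F> u  input=u w w s q p $  — match u
step 4: stack=$ p <F>  input=w w s q p $  — expand <F> → w <G>
step 5: stack=$ p <G> w  input=w w s q p $  — match w
step 6: stack=$ p <G>  input=w s q p $  — expand <G> → w s q
step 7: stack=$ p q s w  input=w s q p $  — match w
step 8: stack=$ p q s  input=s q p $  — match s
step 9: stack=$ p q  input=q p $  — match q
step 10: stack=$ p  input=p $  — match p
Accept reached after 10 steps.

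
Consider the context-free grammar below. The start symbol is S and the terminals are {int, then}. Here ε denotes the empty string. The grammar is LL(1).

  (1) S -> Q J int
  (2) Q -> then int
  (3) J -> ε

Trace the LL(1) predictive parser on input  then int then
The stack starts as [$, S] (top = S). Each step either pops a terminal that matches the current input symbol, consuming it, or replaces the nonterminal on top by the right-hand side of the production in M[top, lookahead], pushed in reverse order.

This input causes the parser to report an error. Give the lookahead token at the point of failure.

then

step 1: stack=$ S  input=then int then $  — expand S -> Q J int
step 2: stack=$ int J Q  input=then int then $  — expand Q -> then int
step 3: stack=$ int J int then  input=then int then $  — match then
step 4: stack=$ int J int  input=int then $  — match int
step 5: stack=$ int J  input=then $  — error: M[J, then] is empty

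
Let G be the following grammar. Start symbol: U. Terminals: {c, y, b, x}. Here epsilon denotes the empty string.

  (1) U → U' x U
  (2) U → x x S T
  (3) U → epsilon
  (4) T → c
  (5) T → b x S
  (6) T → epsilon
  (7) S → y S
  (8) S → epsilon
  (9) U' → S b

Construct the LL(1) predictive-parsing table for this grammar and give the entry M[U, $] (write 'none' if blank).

U → epsilon

FIRST(T): from T→c we get {c}; from T→b x S we get {b}; from T→epsilon we get {epsilon}. So FIRST(T) = {epsilon, b, c}.
FIRST(S): from S→y S we get {y}; from S→epsilon we get {epsilon}. So FIRST(S) = {epsilon, y}.
FIRST(U'): from U'→S b we get {b, y}. So FIRST(U') = {b, y}.
FIRST(U): from U→U' x U we get {b, y}; from U→x x S T we get {x}; from U→epsilon we get {epsilon}. So FIRST(U) = {epsilon, b, x, y}.
FOLLOW(U) includes $ since U is the start symbol.
FOLLOW(U): in U→U' x U, the suffix after U is empty (adds nothing new). Thus FOLLOW(U) = {$}.
For U → U' x U: FIRST(U' x U) = {b, y}, so it goes in M[U, t] for t ∈ {b, y}.
For U → x x S T: FIRST(x x S T) = {x}, so it goes in M[U, t] for t ∈ {x}.
For U → epsilon: FIRST(epsilon) = {epsilon}, so it goes in M[U, t] for t ∈ {}; since epsilon ∈ FIRST, also for every t ∈ FOLLOW(U) = {$}.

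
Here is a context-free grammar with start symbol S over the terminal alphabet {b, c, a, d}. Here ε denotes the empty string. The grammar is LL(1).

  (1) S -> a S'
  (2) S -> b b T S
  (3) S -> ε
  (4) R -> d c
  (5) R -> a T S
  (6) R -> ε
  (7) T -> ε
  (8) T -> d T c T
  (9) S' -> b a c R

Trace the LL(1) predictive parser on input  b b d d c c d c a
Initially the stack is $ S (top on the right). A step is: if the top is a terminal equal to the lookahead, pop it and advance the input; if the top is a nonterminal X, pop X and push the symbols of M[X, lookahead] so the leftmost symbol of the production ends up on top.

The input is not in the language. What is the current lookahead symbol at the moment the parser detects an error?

      Stack            Input                Action
   1  $ S              b b d d c c d c a $  expand S -> b b T S
   2  $ S T b b        b b d d c c d c a $  match b
   3  $ S T b          b d d c c d c a $    match b
   4  $ S T            d d c c d c a $      expand T -> d T c T
   5  $ S T c T d      d d c c d c a $      match d
   6  $ S T c T        d c c d c a $        expand T -> d T c T
   7  $ S T c T c T d  d c c d c a $        match d
   8  $ S T c T c T    c c d c a $          expand T -> ε
   9  $ S T c T c      c c d c a $          match c
  10  $ S T c T        c d c a $            expand T -> ε
  11  $ S T c          c d c a $            match c
  12  $ S T            d c a $              expand T -> d T c T
  13  $ S T c T d      d c a $              match d
  14  $ S T c T        c a $                expand T -> ε
  15  $ S T c          c a $                match c
  16  $ S T            a $                  expand T -> ε
  17  $ S              a $                  expand S -> a S'
  18  $ S' a           a $                  match a
  19  $ S'             $                    error: M[S', $] is empty

$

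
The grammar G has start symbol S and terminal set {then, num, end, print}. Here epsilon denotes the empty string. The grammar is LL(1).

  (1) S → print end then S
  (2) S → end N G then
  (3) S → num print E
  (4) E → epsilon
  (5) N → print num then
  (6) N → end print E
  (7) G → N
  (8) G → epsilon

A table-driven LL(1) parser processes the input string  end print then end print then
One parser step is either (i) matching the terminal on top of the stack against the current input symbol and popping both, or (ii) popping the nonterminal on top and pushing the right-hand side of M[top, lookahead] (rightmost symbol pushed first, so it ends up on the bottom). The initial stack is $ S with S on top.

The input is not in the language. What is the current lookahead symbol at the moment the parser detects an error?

     Stack                    Input                            Action
  1  $ S                      end print then end print then $  expand S → end N G then
  2  $ then G N end           end print then end print then $  match end
  3  $ then G N               print then end print then $      expand N → print num then
  4  $ then G then num print  print then end print then $      match print
  5  $ then G then num        then end print then $            error: top is terminal num but lookahead is then

then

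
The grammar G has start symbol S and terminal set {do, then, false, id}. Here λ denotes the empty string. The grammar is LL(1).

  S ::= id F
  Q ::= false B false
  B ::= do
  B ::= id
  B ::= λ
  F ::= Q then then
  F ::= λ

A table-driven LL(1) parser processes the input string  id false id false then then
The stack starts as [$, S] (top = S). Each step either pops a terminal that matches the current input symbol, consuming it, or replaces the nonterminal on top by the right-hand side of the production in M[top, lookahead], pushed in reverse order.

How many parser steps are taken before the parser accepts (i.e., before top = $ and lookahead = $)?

10

      Stack                      Input                          Action
   1  $ S                        id false id false then then $  expand S ::= id F
   2  $ F id                     id false id false then then $  match id
   3  $ F                        false id false then then $     expand F ::= Q then then
   4  $ then then Q              false id false then then $     expand Q ::= false B false
   5  $ then then false B false  false id false then then $     match false
   6  $ then then false B        id false then then $           expand B ::= id
   7  $ then then false id       id false then then $           match id
   8  $ then then false          false then then $              match false
   9  $ then then                then then $                    match then
  10  $ then                     then $                         match then
Accept reached after 10 steps.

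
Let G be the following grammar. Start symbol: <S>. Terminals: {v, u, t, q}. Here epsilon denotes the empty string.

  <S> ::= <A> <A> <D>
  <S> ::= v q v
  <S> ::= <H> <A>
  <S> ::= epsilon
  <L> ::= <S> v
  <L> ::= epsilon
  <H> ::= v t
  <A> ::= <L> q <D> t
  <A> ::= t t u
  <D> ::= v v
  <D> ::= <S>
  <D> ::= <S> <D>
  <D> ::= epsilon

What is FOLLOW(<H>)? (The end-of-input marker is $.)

FIRST(<H>): from <H>::=v t we get {v}. So FIRST(<H>) = {v}.
FIRST(<S>): from <S>::=<A> <A> <D> we get {q, t, v}; from <S>::=v q v we get {v}; from <S>::=<H> <A> we get {v}; from <S>::=epsilon we get {epsilon}. So FIRST(<S>) = {epsilon, q, t, v}.
FIRST(<L>): from <L>::=<S> v we get {q, t, v}; from <L>::=epsilon we get {epsilon}. So FIRST(<L>) = {epsilon, q, t, v}.
FIRST(<D>): from <D>::=v v we get {v}; from <D>::=<S> we get {epsilon, q, t, v}; from <D>::=<S> <D> we get {epsilon, q, t, v}; from <D>::=epsilon we get {epsilon}. So FIRST(<D>) = {epsilon, q, t, v}.
FIRST(<A>): from <A>::=<L> q <D> t we get {q, t, v}; from <A>::=t t u we get {t}. So FIRST(<A>) = {q, t, v}.
FOLLOW(<S>) includes $ since <S> is the start symbol.
FOLLOW(<L>): in <A>::=<L> q <D> t, <L> is followed by q <D> t with FIRST {q}. Thus FOLLOW(<L>) = {q}.
FOLLOW(<H>): in <S>::=<H> <A>, <H> is followed by <A> with FIRST {q, t, v}. Thus FOLLOW(<H>) = {q, t, v}.
FOLLOW(<S>): in <L>::=<S> v, <S> is followed by v with FIRST {v}; in <D>::=<S>, the suffix after <S> is empty, so FOLLOW(<S>) ⊇ FOLLOW(<D>) = {$, q, t, v}; in <D>::=<S> <D>, <S> is followed by <D> with FIRST {epsilon, q, t, v}; in <D>::=<S> <D>, the suffix after <S> is nullable, so FOLLOW(<S>) ⊇ FOLLOW(<D>) = {$, q, t, v}. Thus FOLLOW(<S>) = {$, q, t, v}.
FOLLOW(<A>): in <S>::=<A> <A> <D> (occurrence 1), <A> is followed by <A> <D> with FIRST {q, t, v}; in <S>::=<A> <A> <D> (occurrence 2), <A> is followed by <D> with FIRST {epsilon, q, t, v}; in <S>::=<A> <A> <D> (occurrence 2), the suffix after <A> is nullable, so FOLLOW(<A>) ⊇ FOLLOW(<S>) = {$, q, t, v}; in <S>::=<H> <A>, the suffix after <A> is empty, so FOLLOW(<A>) ⊇ FOLLOW(<S>) = {$, q, t, v}. Thus FOLLOW(<A>) = {$, q, t, v}.
FOLLOW(<D>): in <S>::=<A> <A> <D>, the suffix after <D> is empty, so FOLLOW(<D>) ⊇ FOLLOW(<S>) = {$, q, t, v}; in <A>::=<L> q <D> t, <D> is followed by t with FIRST {t}; in <D>::=<S> <D>, the suffix after <D> is empty (adds nothing new). Thus FOLLOW(<D>) = {$, q, t, v}.

{q, t, v}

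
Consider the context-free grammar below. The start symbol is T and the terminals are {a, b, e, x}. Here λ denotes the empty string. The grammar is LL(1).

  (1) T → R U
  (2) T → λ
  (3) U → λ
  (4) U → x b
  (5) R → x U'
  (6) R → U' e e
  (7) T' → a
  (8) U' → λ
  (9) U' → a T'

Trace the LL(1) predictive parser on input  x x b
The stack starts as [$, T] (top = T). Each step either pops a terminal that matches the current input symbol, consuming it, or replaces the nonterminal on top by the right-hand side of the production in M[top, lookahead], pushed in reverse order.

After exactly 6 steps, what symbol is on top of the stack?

b

     Stack     Input    Action
  1  $ T       x x b $  expand T → R U
  2  $ U R     x x b $  expand R → x U'
  3  $ U U' x  x x b $  match x
  4  $ U U'    x b $    expand U' → λ
  5  $ U       x b $    expand U → x b
  6  $ b x     x b $    match x
Stack after step 6: $ b (top = b).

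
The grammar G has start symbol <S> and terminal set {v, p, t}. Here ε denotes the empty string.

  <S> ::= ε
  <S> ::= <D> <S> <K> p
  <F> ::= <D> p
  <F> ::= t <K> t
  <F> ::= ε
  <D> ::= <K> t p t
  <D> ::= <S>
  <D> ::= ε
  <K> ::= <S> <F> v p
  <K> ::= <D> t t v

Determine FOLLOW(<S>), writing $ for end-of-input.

{$, p, t, v}

FIRST(<S>): from <S>::=ε we get {ε}; from <S>::=<D> <S> <K> p we get {p, t, v}. So FIRST(<S>) = {ε, p, t, v}.
FIRST(<F>): from <F>::=<D> p we get {p, t, v}; from <F>::=t <K> t we get {t}; from <F>::=ε we get {ε}. So FIRST(<F>) = {ε, p, t, v}.
FIRST(<D>): from <D>::=<K> t p t we get {p, t, v}; from <D>::=<S> we get {ε, p, t, v}; from <D>::=ε we get {ε}. So FIRST(<D>) = {ε, p, t, v}.
FIRST(<K>): from <K>::=<S> <F> v p we get {p, t, v}; from <K>::=<D> t t v we get {p, t, v}. So FIRST(<K>) = {p, t, v}.
FOLLOW(<S>) includes $ since <S> is the start symbol.
FOLLOW(<F>): in <K>::=<S> <F> v p, <F> is followed by v p with FIRST {v}. Thus FOLLOW(<F>) = {v}.
FOLLOW(<D>): in <S>::=<D> <S> <K> p, <D> is followed by <S> <K> p with FIRST {p, t, v}; in <F>::=<D> p, <D> is followed by p with FIRST {p}; in <K>::=<D> t t v, <D> is followed by t t v with FIRST {t}. Thus FOLLOW(<D>) = {p, t, v}.
FOLLOW(<S>): in <S>::=<D> <S> <K> p, <S> is followed by <K> p with FIRST {p, t, v}; in <D>::=<S>, the suffix after <S> is empty, so FOLLOW(<S>) ⊇ FOLLOW(<D>) = {p, t, v}; in <K>::=<S> <F> v p, <S> is followed by <F> v p with FIRST {p, t, v}. Thus FOLLOW(<S>) = {$, p, t, v}.
FOLLOW(<K>): in <S>::=<D> <S> <K> p, <K> is followed by p with FIRST {p}; in <F>::=t <K> t, <K> is followed by t with FIRST {t}; in <D>::=<K> t p t, <K> is followed by t p t with FIRST {t}. Thus FOLLOW(<K>) = {p, t}.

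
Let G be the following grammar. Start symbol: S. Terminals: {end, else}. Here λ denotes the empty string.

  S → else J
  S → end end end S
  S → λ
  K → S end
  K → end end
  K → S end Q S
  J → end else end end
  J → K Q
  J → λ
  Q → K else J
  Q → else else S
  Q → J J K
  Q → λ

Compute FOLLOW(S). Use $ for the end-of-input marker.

{$, else, end}

FIRST(S): from S→else J we get {else}; from S→end end end S we get {end}; from S→λ we get {λ}. So FIRST(S) = {λ, else, end}.
FIRST(K): from K→S end we get {else, end}; from K→end end we get {end}; from K→S end Q S we get {else, end}. So FIRST(K) = {else, end}.
FIRST(J): from J→end else end end we get {end}; from J→K Q we get {else, end}; from J→λ we get {λ}. So FIRST(J) = {λ, else, end}.
FIRST(Q): from Q→K else J we get {else, end}; from Q→else else S we get {else}; from Q→J J K we get {else, end}; from Q→λ we get {λ}. So FIRST(Q) = {λ, else, end}.
FOLLOW(S) includes $ since S is the start symbol.
FOLLOW(S): in S→end end end S, the suffix after S is empty (adds nothing new); in K→S end, S is followed by end with FIRST {end}; in K→S end Q S (occurrence 1), S is followed by end Q S with FIRST {end}; in K→S end Q S (occurrence 2), the suffix after S is empty, so FOLLOW(S) ⊇ FOLLOW(K) = {$, else, end}; in Q→else else S, the suffix after S is empty, so FOLLOW(S) ⊇ FOLLOW(Q) = {$, else, end}. Thus FOLLOW(S) = {$, else, end}.
FOLLOW(K): in J→K Q, K is followed by Q with FIRST {λ, else, end}; in J→K Q, the suffix after K is nullable, so FOLLOW(K) ⊇ FOLLOW(J) = {$, else, end}; in Q→K else J, K is followed by else J with FIRST {else}; in Q→J J K, the suffix after K is empty, so FOLLOW(K) ⊇ FOLLOW(Q) = {$, else, end}. Thus FOLLOW(K) = {$, else, end}.
FOLLOW(J): in S→else J, the suffix after J is empty, so FOLLOW(J) ⊇ FOLLOW(S) = {$, else, end}; in Q→K else J, the suffix after J is empty, so FOLLOW(J) ⊇ FOLLOW(Q) = {$, else, end}; in Q→J J K (occurrence 1), J is followed by J K with FIRST {else, end}; in Q→J J K (occurrence 2), J is followed by K with FIRST {else, end}. Thus FOLLOW(J) = {$, else, end}.
FOLLOW(Q): in K→S end Q S, Q is followed by S with FIRST {λ, else, end}; in K→S end Q S, the suffix after Q is nullable, so FOLLOW(Q) ⊇ FOLLOW(K) = {$, else, end}; in J→K Q, the suffix after Q is empty, so FOLLOW(Q) ⊇ FOLLOW(J) = {$, else, end}. Thus FOLLOW(Q) = {$, else, end}.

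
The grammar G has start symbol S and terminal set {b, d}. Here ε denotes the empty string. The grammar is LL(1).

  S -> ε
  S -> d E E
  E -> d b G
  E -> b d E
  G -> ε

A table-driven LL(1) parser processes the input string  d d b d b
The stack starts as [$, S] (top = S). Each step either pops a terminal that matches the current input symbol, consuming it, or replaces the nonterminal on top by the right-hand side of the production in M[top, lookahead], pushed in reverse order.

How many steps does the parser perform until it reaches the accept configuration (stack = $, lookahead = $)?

10

step 1: stack=$ S  input=d d b d b $  — expand S -> d E E
step 2: stack=$ E E d  input=d d b d b $  — match d
step 3: stack=$ E E  input=d b d b $  — expand E -> d b G
step 4: stack=$ E G b d  input=d b d b $  — match d
step 5: stack=$ E G b  input=b d b $  — match b
step 6: stack=$ E G  input=d b $  — expand G -> ε
step 7: stack=$ E  input=d b $  — expand E -> d b G
step 8: stack=$ G b d  input=d b $  — match d
step 9: stack=$ G b  input=b $  — match b
step 10: stack=$ G  input=$  — expand G -> ε
Accept reached after 10 steps.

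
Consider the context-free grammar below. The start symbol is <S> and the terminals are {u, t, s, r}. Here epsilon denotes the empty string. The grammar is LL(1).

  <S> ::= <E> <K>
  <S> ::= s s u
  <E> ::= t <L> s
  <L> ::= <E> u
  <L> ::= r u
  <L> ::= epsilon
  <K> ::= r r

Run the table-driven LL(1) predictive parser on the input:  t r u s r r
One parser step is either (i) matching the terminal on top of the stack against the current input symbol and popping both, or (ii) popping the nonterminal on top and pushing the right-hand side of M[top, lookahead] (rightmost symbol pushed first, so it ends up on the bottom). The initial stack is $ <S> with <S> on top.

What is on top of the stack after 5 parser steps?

step 1: stack=$ <S>  input=t r u s r r $  — expand <S> ::= <E> <K>
step 2: stack=$ <K> <E>  input=t r u s r r $  — expand <E> ::= t <L> s
step 3: stack=$ <K> s <L> t  input=t r u s r r $  — match t
step 4: stack=$ <K> s <L>  input=r u s r r $  — expand <L> ::= r u
step 5: stack=$ <K> s u r  input=r u s r r $  — match r
Stack after step 5: $ <K> s u (top = u).

u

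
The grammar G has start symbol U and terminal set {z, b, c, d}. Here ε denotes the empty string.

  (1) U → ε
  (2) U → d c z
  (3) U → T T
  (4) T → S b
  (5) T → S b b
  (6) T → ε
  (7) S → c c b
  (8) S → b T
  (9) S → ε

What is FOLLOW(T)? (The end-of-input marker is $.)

FIRST(S): from S→c c b we get {c}; from S→b T we get {b}; from S→ε we get {ε}. So FIRST(S) = {ε, b, c}.
FIRST(T): from T→S b we get {b, c}; from T→S b b we get {b, c}; from T→ε we get {ε}. So FIRST(T) = {ε, b, c}.
FIRST(U): from U→ε we get {ε}; from U→d c z we get {d}; from U→T T we get {ε, b, c}. So FIRST(U) = {ε, b, c, d}.
FOLLOW(U) includes $ since U is the start symbol.
FOLLOW(U): U appears on no right-hand side. Thus FOLLOW(U) = {$}.
FOLLOW(S): in T→S b, S is followed by b with FIRST {b}; in T→S b b, S is followed by b b with FIRST {b}. Thus FOLLOW(S) = {b}.
FOLLOW(T): in U→T T (occurrence 1), T is followed by T with FIRST {ε, b, c}; in U→T T (occurrence 1), the suffix after T is nullable, so FOLLOW(T) ⊇ FOLLOW(U) = {$}; in U→T T (occurrence 2), the suffix after T is empty, so FOLLOW(T) ⊇ FOLLOW(U) = {$}; in S→b T, the suffix after T is empty, so FOLLOW(T) ⊇ FOLLOW(S) = {b}. Thus FOLLOW(T) = {$, b, c}.

{$, b, c}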